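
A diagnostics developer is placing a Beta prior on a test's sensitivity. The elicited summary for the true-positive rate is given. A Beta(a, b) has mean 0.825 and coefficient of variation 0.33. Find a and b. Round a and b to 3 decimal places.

Var = (CV·μ)² = (0.33×0.825)² = 0.074120.
a+b = μ(1−μ)/Var − 1 = 0.144375/0.074120 − 1 = 0.9479.
Thus a = 0.825·0.9479 = 0.782 and b = 0.175·0.9479 = 0.166.

a = 0.782, b = 0.166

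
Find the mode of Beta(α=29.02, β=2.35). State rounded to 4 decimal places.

The density x^(α−1)(1−x)^(β−1) is maximised at (α−1)/(α+β−2) = 28.02/29.37 = 0.9540.

0.9540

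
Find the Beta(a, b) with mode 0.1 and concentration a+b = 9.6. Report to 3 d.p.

Mode = (a−1)/(κ−2) with κ = a+b, so a−1 = 0.1·7.6 = 0.760.
a = 1.760; b = κ − a = 7.840.

a = 1.760, b = 7.840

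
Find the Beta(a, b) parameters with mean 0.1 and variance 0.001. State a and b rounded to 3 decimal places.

a = 8.900, b = 80.100

Let s = a+b. The Beta variance is μ(1−μ)/(s+1).
So s+1 = μ(1−μ)/σ² = (0.1×0.9)/0.001 = 0.09/0.001 = 90.0000, giving s = 89.0000.
Then a = μs = 0.1×89.0000 = 8.900 and b = (1−μ)s = 0.9×89.0000 = 80.100.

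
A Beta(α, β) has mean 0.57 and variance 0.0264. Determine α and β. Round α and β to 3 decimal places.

α = 4.722, β = 3.562

By moment matching, α+β = μ(1−μ)/σ² − 1 = (0.57·0.43)/0.0264 − 1 = 9.2841 − 1 = 8.2841.
Since α/(α+β) = μ, α = 0.57·8.2841 = 4.722 and β = 0.43·8.2841 = 3.562.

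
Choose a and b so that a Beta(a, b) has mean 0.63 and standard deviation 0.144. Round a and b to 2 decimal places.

a = 6.45, b = 3.79

First σ² = 0.020736. Setting a = μn, b = (1−μ)n with n = a+b,
μ(1−μ)/(n+1) = 0.020736 ⇒ n+1 = 0.2331/0.020736 = 11.2413 ⇒ n = 10.2413.
Hence a = 0.63×10.2413 = 6.45, b = 0.37×10.2413 = 3.79.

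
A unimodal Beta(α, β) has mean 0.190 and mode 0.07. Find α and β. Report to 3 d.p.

α = 1.362, β = 5.805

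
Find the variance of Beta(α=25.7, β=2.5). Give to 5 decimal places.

α+β = 28.2 and αβ = 64.25, so Var = αβ/[(α+β)²(α+β+1)] = 64.25/23221.008 = 0.00277.

0.00277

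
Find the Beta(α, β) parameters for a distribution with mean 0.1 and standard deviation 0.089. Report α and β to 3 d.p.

α = 1.036, β = 9.326

Variance = 0.089² = 0.007921. The moment-matching identity α+β = μ(1−μ)/Var − 1 gives
α+β = 0.09/0.007921 − 1 = 10.3622, so α = μ·10.3622 = 1.036 and β = (1−μ)·10.3622 = 9.326.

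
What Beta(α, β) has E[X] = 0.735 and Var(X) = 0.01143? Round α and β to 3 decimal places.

α = 11.790, β = 4.251

Write ν = α+β; then α = μν and Var = μ(1−μ)/(ν+1).
ν = μ(1−μ)/Var − 1 = 0.194775/0.01143 − 1 = 16.0407.
α = 0.735·16.0407 = 11.790, β = 0.265·16.0407 = 4.251.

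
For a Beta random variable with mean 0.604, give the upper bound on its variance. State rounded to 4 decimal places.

For fixed mean μ the Beta variance is μ(1−μ)/(α+β+1), increasing as α+β decreases.
Its least upper bound (not attained) is μ(1−μ) = 0.604·0.396 = 0.2392.

0.2392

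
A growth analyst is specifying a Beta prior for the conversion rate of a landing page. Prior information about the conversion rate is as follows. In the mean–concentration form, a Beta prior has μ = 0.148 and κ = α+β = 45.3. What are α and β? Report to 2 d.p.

α = 6.70, β = 38.60

Split κ in proportion μ : (1−μ): α = 0.148·45.3 = 6.70, β = 45.3 − 6.70 = 38.60.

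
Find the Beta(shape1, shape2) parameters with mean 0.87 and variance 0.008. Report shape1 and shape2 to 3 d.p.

shape1 = 11.430, shape2 = 1.708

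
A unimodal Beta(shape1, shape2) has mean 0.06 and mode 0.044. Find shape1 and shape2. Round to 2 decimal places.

shape1 = 3.42, shape2 = 53.58

With s = shape1+shape2: μ = shape1/s and mode = (shape1−1)/(s−2). Eliminating shape1 = μs,
μs − 1 = m(s−2) ⇒ s(μ−m) = 1−2m ⇒ s = 0.912/0.016 = 57.0000.
So shape1 = μs = 3.42, shape2 = (1−μ)s = 53.58.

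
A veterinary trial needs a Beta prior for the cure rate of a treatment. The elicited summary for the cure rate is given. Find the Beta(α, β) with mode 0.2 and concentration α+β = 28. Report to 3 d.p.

α = 6.200, β = 21.800

For α,β>1 the mode is (α−1)/(α+β−2), so α = mode·(κ−2)+1 = 0.2×26+1 = 6.200.
And β = (1−mode)·(κ−2)+1 = 0.8×26+1 = 21.800.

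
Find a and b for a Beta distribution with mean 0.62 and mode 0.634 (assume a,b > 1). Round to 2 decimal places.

With s = a+b: μ = a/s and mode = (a−1)/(s−2). Eliminating a = μs,
μs − 1 = m(s−2) ⇒ s(μ−m) = 1−2m ⇒ s = -0.268/-0.014 = 19.1429.
So a = μs = 11.87, b = (1−μ)s = 7.27.

a = 11.87, b = 7.27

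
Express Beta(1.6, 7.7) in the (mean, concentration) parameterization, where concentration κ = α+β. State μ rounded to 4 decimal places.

κ = α+β = 1.6+7.7 = 9.3; μ = α/κ = 1.6/9.3 = 0.1720.

μ = 0.1720, κ = 9.3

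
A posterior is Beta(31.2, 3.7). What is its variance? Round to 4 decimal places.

α+β = 34.9 and αβ = 115.44, so Var = αβ/[(α+β)²(α+β+1)] = 115.44/43726.559 = 0.0026.

0.0026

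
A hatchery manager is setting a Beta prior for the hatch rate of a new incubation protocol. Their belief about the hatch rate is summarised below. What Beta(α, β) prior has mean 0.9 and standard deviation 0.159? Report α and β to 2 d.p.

Variance = 0.159² = 0.025281. The moment-matching identity α+β = μ(1−μ)/Var − 1 gives
α+β = 0.09/0.025281 − 1 = 2.5600, so α = μ·2.5600 = 2.30 and β = (1−μ)·2.5600 = 0.26.

α = 2.30, β = 0.26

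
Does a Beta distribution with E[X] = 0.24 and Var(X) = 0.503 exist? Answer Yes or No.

For any Beta, Var(X) < E[X]·(1−E[X]).
Here μ(1−μ) = 0.24×0.76 = 0.1824, and 0.503 ≥ 0.1824.

No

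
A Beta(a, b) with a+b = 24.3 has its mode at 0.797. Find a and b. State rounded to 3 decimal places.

a = 18.773, b = 5.527

Mode = (a−1)/(κ−2) with κ = a+b, so a−1 = 0.797·22.3 = 17.773.
a = 18.773; b = κ − a = 5.527.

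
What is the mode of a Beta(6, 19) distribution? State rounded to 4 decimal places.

0.2174

The density x^(α−1)(1−x)^(β−1) is maximised at (α−1)/(α+β−2) = 5/23 = 0.2174.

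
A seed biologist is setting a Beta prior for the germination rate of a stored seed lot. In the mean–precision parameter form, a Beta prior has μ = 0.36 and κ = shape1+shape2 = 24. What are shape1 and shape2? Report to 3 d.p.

Split κ in proportion μ : (1−μ): shape1 = 0.36·24 = 8.640, shape2 = 24 − 8.640 = 15.360.

shape1 = 8.640, shape2 = 15.360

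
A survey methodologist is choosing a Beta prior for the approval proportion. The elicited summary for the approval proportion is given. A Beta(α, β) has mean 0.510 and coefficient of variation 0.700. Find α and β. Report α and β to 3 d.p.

Var = (CV·μ)² = (0.700×0.510)² = 0.127449.
α+β = μ(1−μ)/Var − 1 = 0.249900/0.127449 − 1 = 0.9608.
Thus α = 0.510·0.9608 = 0.490 and β = 0.490·0.9608 = 0.471.

α = 0.490, β = 0.471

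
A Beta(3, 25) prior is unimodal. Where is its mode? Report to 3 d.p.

With α,β > 1, mode = (α−1)/(α+β−2) = 2/26 = 0.077.

0.077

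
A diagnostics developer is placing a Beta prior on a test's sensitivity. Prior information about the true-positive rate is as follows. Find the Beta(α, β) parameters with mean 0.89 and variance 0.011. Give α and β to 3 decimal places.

By moment matching, α+β = μ(1−μ)/σ² − 1 = (0.89·0.11)/0.011 − 1 = 8.9000 − 1 = 7.9000.
Since α/(α+β) = μ, α = 0.89·7.9000 = 7.031 and β = 0.11·7.9000 = 0.869.

α = 7.031, β = 0.869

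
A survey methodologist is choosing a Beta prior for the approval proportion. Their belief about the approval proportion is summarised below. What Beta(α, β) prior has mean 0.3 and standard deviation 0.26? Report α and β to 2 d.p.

α = 0.63, β = 1.47

First σ² = 0.0676. Setting α = μn, β = (1−μ)n with n = α+β,
μ(1−μ)/(n+1) = 0.0676 ⇒ n+1 = 0.21/0.0676 = 3.1065 ⇒ n = 2.1065.
Hence α = 0.3×2.1065 = 0.63, β = 0.7×2.1065 = 1.47.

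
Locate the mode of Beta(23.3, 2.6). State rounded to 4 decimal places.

With α,β > 1, mode = (α−1)/(α+β−2) = 22.3/23.9 = 0.9331.

0.9331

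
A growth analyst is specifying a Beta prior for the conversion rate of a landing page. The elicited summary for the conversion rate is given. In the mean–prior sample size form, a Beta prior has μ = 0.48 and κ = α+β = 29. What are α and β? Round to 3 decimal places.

α = 13.920, β = 15.080

Split κ in proportion μ : (1−μ): α = 0.48·29 = 13.920, β = 29 − 13.920 = 15.080.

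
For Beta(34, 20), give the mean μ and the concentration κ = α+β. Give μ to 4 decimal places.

κ = α+β = 34+20 = 54; μ = α/κ = 34/54 = 0.6296.

μ = 0.6296, κ = 54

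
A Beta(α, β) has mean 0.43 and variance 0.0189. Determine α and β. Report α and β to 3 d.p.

Write ν = α+β; then α = μν and Var = μ(1−μ)/(ν+1).
ν = μ(1−μ)/Var − 1 = 0.2451/0.0189 − 1 = 11.9683.
α = 0.43·11.9683 = 5.146, β = 0.57·11.9683 = 6.822.

α = 5.146, β = 6.822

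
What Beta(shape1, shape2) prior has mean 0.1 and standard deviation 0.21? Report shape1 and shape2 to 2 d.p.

shape1 = 0.10, shape2 = 0.94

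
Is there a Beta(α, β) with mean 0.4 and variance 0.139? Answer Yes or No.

A Beta with mean μ has variance μ(1−μ)/(α+β+1) < μ(1−μ).
Here μ(1−μ) = 0.4×0.6 = 0.24, and 0.139 < 0.24.

Yes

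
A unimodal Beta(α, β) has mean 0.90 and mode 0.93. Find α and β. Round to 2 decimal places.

With s = α+β: μ = α/s and mode = (α−1)/(s−2). Eliminating α = μs,
μs − 1 = m(s−2) ⇒ s(μ−m) = 1−2m ⇒ s = -0.86/-0.03 = 28.6667.
So α = μs = 25.80, β = (1−μ)s = 2.87.

α = 25.80, β = 2.87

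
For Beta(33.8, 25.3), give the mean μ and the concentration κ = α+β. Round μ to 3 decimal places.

κ = α+β = 33.8+25.3 = 59.1; μ = α/κ = 33.8/59.1 = 0.572.

μ = 0.572, κ = 59.1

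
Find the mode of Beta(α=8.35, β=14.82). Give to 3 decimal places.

0.347

With α,β > 1, mode = (α−1)/(α+β−2) = 7.35/21.17 = 0.347.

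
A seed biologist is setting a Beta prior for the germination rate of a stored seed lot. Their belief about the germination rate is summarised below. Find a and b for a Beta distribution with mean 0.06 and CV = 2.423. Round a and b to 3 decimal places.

σ = CV·μ = 2.423×0.06 = 0.14538, so σ² = 0.021135.
s+1 = μ(1−μ)/σ² = 0.0564/0.021135 = 2.6685, so s = a+b = 1.6685.
a = μs = 0.100, b = (1−μ)s = 1.568.

a = 0.100, b = 1.568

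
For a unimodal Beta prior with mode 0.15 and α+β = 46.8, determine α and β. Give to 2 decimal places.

α = 7.72, β = 39.08

Mode = (α−1)/(κ−2) with κ = α+β, so α−1 = 0.15·44.8 = 6.72.
α = 7.72; β = κ − α = 39.08.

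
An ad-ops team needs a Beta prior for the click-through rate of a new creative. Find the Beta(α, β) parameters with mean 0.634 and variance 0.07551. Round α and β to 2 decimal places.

α = 1.31, β = 0.76

By moment matching, α+β = μ(1−μ)/σ² − 1 = (0.634·0.366)/0.07551 − 1 = 3.0730 − 1 = 2.0730.
Since α/(α+β) = μ, α = 0.634·2.0730 = 1.31 and β = 0.366·2.0730 = 0.76.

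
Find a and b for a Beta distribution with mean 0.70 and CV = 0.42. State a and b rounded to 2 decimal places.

Var = (CV·μ)² = (0.42×0.70)² = 0.086436.
a+b = μ(1−μ)/Var − 1 = 0.2100/0.086436 − 1 = 1.4295.
Thus a = 0.70·1.4295 = 1.00 and b = 0.30·1.4295 = 0.43.

a = 1.00, b = 0.43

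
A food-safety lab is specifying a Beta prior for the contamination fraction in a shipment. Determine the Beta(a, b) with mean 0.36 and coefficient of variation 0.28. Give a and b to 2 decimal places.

a = 7.80, b = 13.87

σ = CV·μ = 0.28×0.36 = 0.10080, so σ² = 0.010161.
s+1 = μ(1−μ)/σ² = 0.2304/0.010161 = 22.6757, so s = a+b = 21.6757.
a = μs = 7.80, b = (1−μ)s = 13.87.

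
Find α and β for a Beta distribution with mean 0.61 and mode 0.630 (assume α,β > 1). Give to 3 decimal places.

With s = α+β: μ = α/s and mode = (α−1)/(s−2). Eliminating α = μs,
μs − 1 = m(s−2) ⇒ s(μ−m) = 1−2m ⇒ s = -0.260/-0.020 = 13.0000.
So α = μs = 7.930, β = (1−μ)s = 5.070.

α = 7.930, β = 5.070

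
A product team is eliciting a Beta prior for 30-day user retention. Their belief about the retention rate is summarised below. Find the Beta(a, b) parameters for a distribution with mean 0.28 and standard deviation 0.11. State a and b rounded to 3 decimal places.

σ² = 0.11² = 0.0121.
With s = a+b, Var = μ(1−μ)/(s+1), so s+1 = (0.28×0.72)/0.0121 = 16.6612 and s = 15.6612.
a = μs = 4.385, b = (1−μ)s = 11.276.

a = 4.385, b = 11.276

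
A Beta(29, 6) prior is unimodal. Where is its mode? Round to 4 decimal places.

0.8485

With α,β > 1, mode = (α−1)/(α+β−2) = 28/33 = 0.8485.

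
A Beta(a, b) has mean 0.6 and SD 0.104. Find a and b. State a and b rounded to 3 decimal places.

σ² = 0.104² = 0.010816.
With s = a+b, Var = μ(1−μ)/(s+1), so s+1 = (0.6×0.4)/0.010816 = 22.1893 and s = 21.1893.
a = μs = 12.714, b = (1−μ)s = 8.476.

a = 12.714, b = 8.476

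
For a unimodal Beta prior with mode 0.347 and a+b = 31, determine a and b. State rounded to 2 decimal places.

Since the density peak of Beta(a,b) is at (a−1)/(a+b−2),
a = 1 + 0.347(31−2) = 11.06 and b = 31 − 11.06 = 19.94.

a = 11.06, b = 19.94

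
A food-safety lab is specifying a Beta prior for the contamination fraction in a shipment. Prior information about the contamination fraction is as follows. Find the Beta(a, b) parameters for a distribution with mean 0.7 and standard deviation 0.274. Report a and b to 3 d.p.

a = 1.258, b = 0.539

First σ² = 0.075076. Setting a = μn, b = (1−μ)n with n = a+b,
μ(1−μ)/(n+1) = 0.075076 ⇒ n+1 = 0.21/0.075076 = 2.7972 ⇒ n = 1.7972.
Hence a = 0.7×1.7972 = 1.258, b = 0.3×1.7972 = 0.539.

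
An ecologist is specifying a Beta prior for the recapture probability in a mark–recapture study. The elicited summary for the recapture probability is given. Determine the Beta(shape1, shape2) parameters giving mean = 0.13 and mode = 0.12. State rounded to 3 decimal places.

shape1 = 9.880, shape2 = 66.120

Let s = shape1+shape2. Mean gives shape1 = μs = 0.13s; mode gives (shape1−1)/(s−2) = 0.12.
Substituting: 0.13s − 1 = 0.12(s−2) = 0.12s − 0.24, so 0.01s = 0.76 and s = 76.0000.
Then shape1 = 0.13×76.0000 = 9.880 and shape2 = s−shape1 = 66.120.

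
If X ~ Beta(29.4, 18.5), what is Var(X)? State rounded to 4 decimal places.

0.0048

α+β = 47.9 and αβ = 543.90, so Var = αβ/[(α+β)²(α+β+1)] = 543.90/112196.649 = 0.0048.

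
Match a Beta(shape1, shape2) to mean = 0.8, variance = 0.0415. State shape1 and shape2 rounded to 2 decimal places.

shape1 = 2.28, shape2 = 0.57

Write ν = shape1+shape2; then shape1 = μν and Var = μ(1−μ)/(ν+1).
ν = μ(1−μ)/Var − 1 = 0.16/0.0415 − 1 = 2.8554.
shape1 = 0.8·2.8554 = 2.28, shape2 = 0.2·2.8554 = 0.57.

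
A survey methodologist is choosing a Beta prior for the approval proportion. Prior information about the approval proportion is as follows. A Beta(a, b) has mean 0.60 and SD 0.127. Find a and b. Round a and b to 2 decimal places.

a = 8.33, b = 5.55

σ² = 0.127² = 0.016129.
With s = a+b, Var = μ(1−μ)/(s+1), so s+1 = (0.60×0.40)/0.016129 = 14.8800 and s = 13.8800.
a = μs = 8.33, b = (1−μ)s = 5.55.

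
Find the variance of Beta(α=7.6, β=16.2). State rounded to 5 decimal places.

0.00876

μ = 7.6/23.8 = 0.319328; Var = μ(1−μ)/(α+β+1) = 0.2173575/24.8 = 0.00876.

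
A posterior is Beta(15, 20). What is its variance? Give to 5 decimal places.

μ = 15/35 = 0.428571; Var = μ(1−μ)/(α+β+1) = 0.2448980/36 = 0.00680.

0.00680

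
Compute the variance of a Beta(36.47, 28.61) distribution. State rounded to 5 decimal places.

Var = αβ/[(α+β)²(α+β+1)] = (36.47×28.61)/(65.08²×66.08) = 1043.4067/279875.654912 = 0.00373.

0.00373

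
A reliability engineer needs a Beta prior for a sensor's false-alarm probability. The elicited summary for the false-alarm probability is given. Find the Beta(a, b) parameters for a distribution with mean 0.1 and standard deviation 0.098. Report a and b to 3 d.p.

First σ² = 0.009604. Setting a = μn, b = (1−μ)n with n = a+b,
μ(1−μ)/(n+1) = 0.009604 ⇒ n+1 = 0.09/0.009604 = 9.3711 ⇒ n = 8.3711.
Hence a = 0.1×8.3711 = 0.837, b = 0.9×8.3711 = 7.534.

a = 0.837, b = 7.534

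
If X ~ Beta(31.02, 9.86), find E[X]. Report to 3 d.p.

The Beta mean is α/(α+β) = 31.02/(31.02+9.86) = 0.759.

0.759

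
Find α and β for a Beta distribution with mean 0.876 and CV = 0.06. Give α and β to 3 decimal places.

α = 33.568, β = 4.752

σ = CV·μ = 0.06×0.876 = 0.05256, so σ² = 0.002763.
s+1 = μ(1−μ)/σ² = 0.108624/0.002763 = 39.3201, so s = α+β = 38.3201.
α = μs = 33.568, β = (1−μ)s = 4.752.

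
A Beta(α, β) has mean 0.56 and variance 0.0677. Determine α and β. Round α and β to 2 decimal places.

α = 1.48, β = 1.16

Let s = α+β. The Beta variance is μ(1−μ)/(s+1).
So s+1 = μ(1−μ)/σ² = (0.56×0.44)/0.0677 = 0.2464/0.0677 = 3.6396, giving s = 2.6396.
Then α = μs = 0.56×2.6396 = 1.48 and β = (1−μ)s = 0.44×2.6396 = 1.16.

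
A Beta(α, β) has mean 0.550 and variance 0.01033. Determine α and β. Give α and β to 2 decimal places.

By moment matching, α+β = μ(1−μ)/σ² − 1 = (0.550·0.450)/0.01033 − 1 = 23.9593 − 1 = 22.9593.
Since α/(α+β) = μ, α = 0.550·22.9593 = 12.63 and β = 0.450·22.9593 = 10.33.

α = 12.63, β = 10.33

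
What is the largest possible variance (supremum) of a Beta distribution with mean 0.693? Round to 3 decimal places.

Var = μ(1−μ)/(α+β+1), which approaches μ(1−μ) as α+β → 0.
So the supremum is μ(1−μ) = 0.693×0.307 = 0.213.

0.213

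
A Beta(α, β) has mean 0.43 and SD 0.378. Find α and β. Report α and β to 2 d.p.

First σ² = 0.142884. Setting α = μn, β = (1−μ)n with n = α+β,
μ(1−μ)/(n+1) = 0.142884 ⇒ n+1 = 0.2451/0.142884 = 1.7154 ⇒ n = 0.7154.
Hence α = 0.43×0.7154 = 0.31, β = 0.57×0.7154 = 0.41.

α = 0.31, β = 0.41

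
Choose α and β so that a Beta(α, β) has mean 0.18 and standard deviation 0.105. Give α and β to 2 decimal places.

α = 2.23, β = 10.16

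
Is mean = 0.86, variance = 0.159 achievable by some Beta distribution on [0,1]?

For any Beta, Var(X) < E[X]·(1−E[X]).
Here μ(1−μ) = 0.86×0.14 = 0.1204, and 0.159 ≥ 0.1204.

No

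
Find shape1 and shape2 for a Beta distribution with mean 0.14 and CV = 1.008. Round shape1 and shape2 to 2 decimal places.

shape1 = 0.71, shape2 = 4.34

σ = CV·μ = 1.008×0.14 = 0.14112, so σ² = 0.019915.
s+1 = μ(1−μ)/σ² = 0.1204/0.019915 = 6.0457, so s = shape1+shape2 = 5.0457.
shape1 = μs = 0.71, shape2 = (1−μ)s = 4.34.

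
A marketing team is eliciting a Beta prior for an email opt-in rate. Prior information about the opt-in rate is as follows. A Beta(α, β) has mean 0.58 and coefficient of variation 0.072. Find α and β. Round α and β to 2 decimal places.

Var = (CV·μ)² = (0.072×0.58)² = 0.001744.
α+β = μ(1−μ)/Var − 1 = 0.2436/0.001744 − 1 = 138.6871.
Thus α = 0.58·138.6871 = 80.44 and β = 0.42·138.6871 = 58.25.

α = 80.44, β = 58.25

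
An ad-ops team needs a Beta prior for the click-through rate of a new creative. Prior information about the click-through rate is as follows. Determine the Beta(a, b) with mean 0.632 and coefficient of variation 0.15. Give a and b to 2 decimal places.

σ = CV·μ = 0.15×0.632 = 0.09480, so σ² = 0.008987.
s+1 = μ(1−μ)/σ² = 0.232576/0.008987 = 25.8790, so s = a+b = 24.8790.
a = μs = 15.72, b = (1−μ)s = 9.16.

a = 15.72, b = 9.16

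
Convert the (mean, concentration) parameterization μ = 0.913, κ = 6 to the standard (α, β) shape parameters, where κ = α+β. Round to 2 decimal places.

α = 5.48, β = 0.52

α = μκ = 0.913×6 = 5.48 and β = (1−μ)κ = 0.087×6 = 0.52.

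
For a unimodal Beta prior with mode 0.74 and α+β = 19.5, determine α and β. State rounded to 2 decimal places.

Mode = (α−1)/(κ−2) with κ = α+β, so α−1 = 0.74·17.5 = 12.95.
α = 13.95; β = κ − α = 5.55.

α = 13.95, β = 5.55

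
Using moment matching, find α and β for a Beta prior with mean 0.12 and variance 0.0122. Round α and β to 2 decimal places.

α = 0.92, β = 6.74

By moment matching, α+β = μ(1−μ)/σ² − 1 = (0.12·0.88)/0.0122 − 1 = 8.6557 − 1 = 7.6557.
Since α/(α+β) = μ, α = 0.12·7.6557 = 0.92 and β = 0.88·7.6557 = 6.74.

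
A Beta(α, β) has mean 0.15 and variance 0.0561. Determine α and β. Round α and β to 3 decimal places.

α = 0.191, β = 1.082

Let s = α+β. The Beta variance is μ(1−μ)/(s+1).
So s+1 = μ(1−μ)/σ² = (0.15×0.85)/0.0561 = 0.1275/0.0561 = 2.2727, giving s = 1.2727.
Then α = μs = 0.15×1.2727 = 0.191 and β = (1−μ)s = 0.85×1.2727 = 1.082.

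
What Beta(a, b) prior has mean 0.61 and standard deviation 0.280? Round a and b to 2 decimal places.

a = 1.24, b = 0.79

σ² = 0.280² = 0.078400.
With s = a+b, Var = μ(1−μ)/(s+1), so s+1 = (0.61×0.39)/0.078400 = 3.0344 and s = 2.0344.
a = μs = 1.24, b = (1−μ)s = 0.79.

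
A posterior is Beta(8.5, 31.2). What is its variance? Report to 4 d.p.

0.0041

Var = αβ/[(α+β)²(α+β+1)] = (8.5×31.2)/(39.7²×40.7) = 265.20/64146.863 = 0.0041.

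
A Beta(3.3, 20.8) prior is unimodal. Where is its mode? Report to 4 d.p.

0.1041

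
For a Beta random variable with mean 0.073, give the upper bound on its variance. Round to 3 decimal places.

0.068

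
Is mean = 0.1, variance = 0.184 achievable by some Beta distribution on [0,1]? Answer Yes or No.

A Beta with mean μ has variance μ(1−μ)/(α+β+1) < μ(1−μ).
Here μ(1−μ) = 0.1×0.9 = 0.09, and 0.184 ≥ 0.09.

No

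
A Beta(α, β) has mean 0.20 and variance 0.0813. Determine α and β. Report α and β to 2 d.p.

By moment matching, α+β = μ(1−μ)/σ² − 1 = (0.20·0.80)/0.0813 − 1 = 1.9680 − 1 = 0.9680.
Since α/(α+β) = μ, α = 0.20·0.9680 = 0.19 and β = 0.80·0.9680 = 0.77.

α = 0.19, β = 0.77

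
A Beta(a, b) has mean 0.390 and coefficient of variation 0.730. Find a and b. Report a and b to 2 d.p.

a = 0.75, b = 1.18

Var = (CV·μ)² = (0.730×0.390)² = 0.081054.
a+b = μ(1−μ)/Var − 1 = 0.237900/0.081054 − 1 = 1.9351.
Thus a = 0.390·1.9351 = 0.75 and b = 0.610·1.9351 = 1.18.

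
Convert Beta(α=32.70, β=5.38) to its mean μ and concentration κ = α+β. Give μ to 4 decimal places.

κ = α+β = 32.70+5.38 = 38.08; μ = α/κ = 32.70/38.08 = 0.8587.

μ = 0.8587, κ = 38.08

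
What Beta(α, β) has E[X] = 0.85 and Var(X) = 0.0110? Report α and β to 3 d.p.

α = 9.002, β = 1.589

Let s = α+β. The Beta variance is μ(1−μ)/(s+1).
So s+1 = μ(1−μ)/σ² = (0.85×0.15)/0.0110 = 0.1275/0.0110 = 11.5909, giving s = 10.5909.
Then α = μs = 0.85×10.5909 = 9.002 and β = (1−μ)s = 0.15×10.5909 = 1.589.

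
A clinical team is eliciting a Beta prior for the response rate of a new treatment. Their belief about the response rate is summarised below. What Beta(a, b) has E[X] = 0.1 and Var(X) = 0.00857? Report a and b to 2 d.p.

a = 0.95, b = 8.55

Write ν = a+b; then a = μν and Var = μ(1−μ)/(ν+1).
ν = μ(1−μ)/Var − 1 = 0.09/0.00857 − 1 = 9.5018.
a = 0.1·9.5018 = 0.95, b = 0.9·9.5018 = 8.55.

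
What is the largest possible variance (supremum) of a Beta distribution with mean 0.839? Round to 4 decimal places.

0.1351

For fixed mean μ the Beta variance is μ(1−μ)/(α+β+1), increasing as α+β decreases.
Its least upper bound (not attained) is μ(1−μ) = 0.839·0.161 = 0.1351.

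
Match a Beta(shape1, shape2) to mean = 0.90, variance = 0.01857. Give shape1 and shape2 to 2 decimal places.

shape1 = 3.46, shape2 = 0.38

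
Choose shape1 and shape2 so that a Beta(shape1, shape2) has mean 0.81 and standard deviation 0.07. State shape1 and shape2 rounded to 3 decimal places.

Variance = 0.07² = 0.0049. The moment-matching identity shape1+shape2 = μ(1−μ)/Var − 1 gives
shape1+shape2 = 0.1539/0.0049 − 1 = 30.4082, so shape1 = μ·30.4082 = 24.631 and shape2 = (1−μ)·30.4082 = 5.778.

shape1 = 24.631, shape2 = 5.778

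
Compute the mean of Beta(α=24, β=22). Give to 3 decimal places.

0.522

The Beta mean is α/(α+β) = 24/(24+22) = 0.522.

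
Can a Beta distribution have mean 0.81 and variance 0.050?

Yes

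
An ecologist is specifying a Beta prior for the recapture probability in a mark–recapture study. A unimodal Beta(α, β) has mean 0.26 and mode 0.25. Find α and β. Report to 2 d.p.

α = 13.00, β = 37.00

Let s = α+β. Mean gives α = μs = 0.26s; mode gives (α−1)/(s−2) = 0.25.
Substituting: 0.26s − 1 = 0.25(s−2) = 0.25s − 0.50, so 0.01s = 0.50 and s = 50.0000.
Then α = 0.26×50.0000 = 13.00 and β = s−α = 37.00.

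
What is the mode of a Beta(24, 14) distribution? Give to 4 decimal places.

0.6389

The density x^(α−1)(1−x)^(β−1) is maximised at (α−1)/(α+β−2) = 23/36 = 0.6389.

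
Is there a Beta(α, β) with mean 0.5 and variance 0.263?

No

A Beta with mean μ has variance μ(1−μ)/(α+β+1) < μ(1−μ).
Here μ(1−μ) = 0.5×0.5 = 0.25, and 0.263 ≥ 0.25.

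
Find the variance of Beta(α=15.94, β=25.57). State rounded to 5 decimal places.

0.00556

α+β = 41.51 and αβ = 407.5858, so Var = αβ/[(α+β)²(α+β+1)] = 407.5858/73248.135051 = 0.00556.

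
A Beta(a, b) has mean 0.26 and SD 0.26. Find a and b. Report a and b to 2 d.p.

a = 0.48, b = 1.37

σ² = 0.26² = 0.0676.
With s = a+b, Var = μ(1−μ)/(s+1), so s+1 = (0.26×0.74)/0.0676 = 2.8462 and s = 1.8462.
a = μs = 0.48, b = (1−μ)s = 1.37.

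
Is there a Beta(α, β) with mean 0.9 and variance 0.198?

No

A Beta with mean μ has variance μ(1−μ)/(α+β+1) < μ(1−μ).
Here μ(1−μ) = 0.9×0.1 = 0.09, and 0.198 ≥ 0.09.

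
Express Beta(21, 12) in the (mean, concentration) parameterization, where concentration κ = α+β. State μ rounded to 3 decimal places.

κ = α+β = 21+12 = 33; μ = α/κ = 21/33 = 0.636.

μ = 0.636, κ = 33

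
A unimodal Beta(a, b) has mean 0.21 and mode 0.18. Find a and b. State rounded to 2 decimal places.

With s = a+b: μ = a/s and mode = (a−1)/(s−2). Eliminating a = μs,
μs − 1 = m(s−2) ⇒ s(μ−m) = 1−2m ⇒ s = 0.64/0.03 = 21.3333.
So a = μs = 4.48, b = (1−μ)s = 16.85.

a = 4.48, b = 16.85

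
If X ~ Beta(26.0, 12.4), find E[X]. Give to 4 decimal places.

The Beta mean is α/(α+β) = 26.0/(26.0+12.4) = 0.6771.

0.6771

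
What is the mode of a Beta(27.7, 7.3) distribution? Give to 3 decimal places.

0.809

The density x^(α−1)(1−x)^(β−1) is maximised at (α−1)/(α+β−2) = 26.7/33.0 = 0.809.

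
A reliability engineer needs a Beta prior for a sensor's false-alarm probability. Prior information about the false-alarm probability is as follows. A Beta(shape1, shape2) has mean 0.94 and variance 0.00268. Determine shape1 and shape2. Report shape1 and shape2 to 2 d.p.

Let s = shape1+shape2. The Beta variance is μ(1−μ)/(s+1).
So s+1 = μ(1−μ)/σ² = (0.94×0.06)/0.00268 = 0.0564/0.00268 = 21.0448, giving s = 20.0448.
Then shape1 = μs = 0.94×20.0448 = 18.84 and shape2 = (1−μ)s = 0.06×20.0448 = 1.20.

shape1 = 18.84, shape2 = 1.20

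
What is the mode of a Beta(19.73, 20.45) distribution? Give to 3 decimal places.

With α,β > 1, mode = (α−1)/(α+β−2) = 18.73/38.18 = 0.491.

0.491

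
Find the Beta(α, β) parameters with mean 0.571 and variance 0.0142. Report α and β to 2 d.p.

By moment matching, α+β = μ(1−μ)/σ² − 1 = (0.571·0.429)/0.0142 − 1 = 17.2506 − 1 = 16.2506.
Since α/(α+β) = μ, α = 0.571·16.2506 = 9.28 and β = 0.429·16.2506 = 6.97.

α = 9.28, β = 6.97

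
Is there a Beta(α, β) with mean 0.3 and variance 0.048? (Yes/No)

Yes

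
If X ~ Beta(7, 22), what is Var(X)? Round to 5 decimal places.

0.00610

α+β = 29 and αβ = 154, so Var = αβ/[(α+β)²(α+β+1)] = 154/25230 = 0.00610.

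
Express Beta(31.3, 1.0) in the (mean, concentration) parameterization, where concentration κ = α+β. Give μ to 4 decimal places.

κ = α+β = 31.3+1.0 = 32.3; μ = α/κ = 31.3/32.3 = 0.9690.

μ = 0.9690, κ = 32.3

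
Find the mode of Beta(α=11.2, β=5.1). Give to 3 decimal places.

With α,β > 1, mode = (α−1)/(α+β−2) = 10.2/14.3 = 0.713.

0.713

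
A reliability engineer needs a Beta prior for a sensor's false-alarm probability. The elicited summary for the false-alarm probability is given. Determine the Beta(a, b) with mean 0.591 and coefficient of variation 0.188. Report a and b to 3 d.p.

a = 10.981, b = 7.599

σ = CV·μ = 0.188×0.591 = 0.11111, so σ² = 0.012345.
s+1 = μ(1−μ)/σ² = 0.241719/0.012345 = 19.5803, so s = a+b = 18.5803.
a = μs = 10.981, b = (1−μ)s = 7.599.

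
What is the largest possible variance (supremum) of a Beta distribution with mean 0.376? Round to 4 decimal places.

0.2346

For fixed mean μ the Beta variance is μ(1−μ)/(α+β+1), increasing as α+β decreases.
Its least upper bound (not attained) is μ(1−μ) = 0.376·0.624 = 0.2346.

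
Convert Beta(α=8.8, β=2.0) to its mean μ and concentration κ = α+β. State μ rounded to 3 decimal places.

μ = 0.815, κ = 10.8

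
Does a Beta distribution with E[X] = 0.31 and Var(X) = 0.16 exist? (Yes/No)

The Beta variance bound is σ² < μ(1−μ).
Here μ(1−μ) = 0.31×0.69 = 0.2139, and 0.16 < 0.2139.

Yes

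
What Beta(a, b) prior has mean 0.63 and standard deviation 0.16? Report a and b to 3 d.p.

a = 5.106, b = 2.999

Variance = 0.16² = 0.0256. The moment-matching identity a+b = μ(1−μ)/Var − 1 gives
a+b = 0.2331/0.0256 − 1 = 8.1055, so a = μ·8.1055 = 5.106 and b = (1−μ)·8.1055 = 2.999.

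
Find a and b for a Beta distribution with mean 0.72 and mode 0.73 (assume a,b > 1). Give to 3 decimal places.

a = 33.120, b = 12.880

Let s = a+b. Mean gives a = μs = 0.72s; mode gives (a−1)/(s−2) = 0.73.
Substituting: 0.72s − 1 = 0.73(s−2) = 0.73s − 1.46, so -0.01s = -0.46 and s = 46.0000.
Then a = 0.72×46.0000 = 33.120 and b = s−a = 12.880.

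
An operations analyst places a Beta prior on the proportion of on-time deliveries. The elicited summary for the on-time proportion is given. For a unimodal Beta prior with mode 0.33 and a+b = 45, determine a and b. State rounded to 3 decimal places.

For a,b>1 the mode is (a−1)/(a+b−2), so a = mode·(κ−2)+1 = 0.33×43+1 = 15.190.
And b = (1−mode)·(κ−2)+1 = 0.67×43+1 = 29.810.

a = 15.190, b = 29.810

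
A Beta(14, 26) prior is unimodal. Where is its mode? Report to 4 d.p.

With α,β > 1, mode = (α−1)/(α+β−2) = 13/38 = 0.3421.

0.3421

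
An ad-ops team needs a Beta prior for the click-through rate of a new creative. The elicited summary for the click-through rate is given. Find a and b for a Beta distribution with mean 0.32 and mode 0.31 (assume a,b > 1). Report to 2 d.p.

a = 12.16, b = 25.84

Let s = a+b. Mean gives a = μs = 0.32s; mode gives (a−1)/(s−2) = 0.31.
Substituting: 0.32s − 1 = 0.31(s−2) = 0.31s − 0.62, so 0.01s = 0.38 and s = 38.0000.
Then a = 0.32×38.0000 = 12.16 and b = s−a = 25.84.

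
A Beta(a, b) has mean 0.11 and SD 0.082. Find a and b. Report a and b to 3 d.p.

a = 1.492, b = 12.068

σ² = 0.082² = 0.006724.
With s = a+b, Var = μ(1−μ)/(s+1), so s+1 = (0.11×0.89)/0.006724 = 14.5598 and s = 13.5598.
a = μs = 1.492, b = (1−μ)s = 12.068.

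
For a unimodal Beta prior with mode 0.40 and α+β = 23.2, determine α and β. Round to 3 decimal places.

α = 9.480, β = 13.720

For α,β>1 the mode is (α−1)/(α+β−2), so α = mode·(κ−2)+1 = 0.40×21.2+1 = 9.480.
And β = (1−mode)·(κ−2)+1 = 0.60×21.2+1 = 13.720.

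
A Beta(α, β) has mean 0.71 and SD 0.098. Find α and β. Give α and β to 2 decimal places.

α = 14.51, β = 5.93

σ² = 0.098² = 0.009604.
With s = α+β, Var = μ(1−μ)/(s+1), so s+1 = (0.71×0.29)/0.009604 = 21.4390 and s = 20.4390.
α = μs = 14.51, β = (1−μ)s = 5.93.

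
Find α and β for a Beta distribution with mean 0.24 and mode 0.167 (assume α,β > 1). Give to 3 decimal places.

With s = α+β: μ = α/s and mode = (α−1)/(s−2). Eliminating α = μs,
μs − 1 = m(s−2) ⇒ s(μ−m) = 1−2m ⇒ s = 0.666/0.073 = 9.1233.
So α = μs = 2.190, β = (1−μ)s = 6.934.

α = 2.190, β = 6.934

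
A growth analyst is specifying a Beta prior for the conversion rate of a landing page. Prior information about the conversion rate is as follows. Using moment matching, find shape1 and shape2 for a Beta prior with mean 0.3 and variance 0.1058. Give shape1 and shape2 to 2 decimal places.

shape1 = 0.30, shape2 = 0.69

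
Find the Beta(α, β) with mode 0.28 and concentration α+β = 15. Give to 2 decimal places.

Since the density peak of Beta(α,β) is at (α−1)/(α+β−2),
α = 1 + 0.28(15−2) = 4.64 and β = 15 − 4.64 = 10.36.

α = 4.64, β = 10.36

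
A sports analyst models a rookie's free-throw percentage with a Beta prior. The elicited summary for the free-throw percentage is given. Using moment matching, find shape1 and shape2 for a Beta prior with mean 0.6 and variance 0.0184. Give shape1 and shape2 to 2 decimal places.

By moment matching, shape1+shape2 = μ(1−μ)/σ² − 1 = (0.6·0.4)/0.0184 − 1 = 13.0435 − 1 = 12.0435.
Since shape1/(shape1+shape2) = μ, shape1 = 0.6·12.0435 = 7.23 and shape2 = 0.4·12.0435 = 4.82.

shape1 = 7.23, shape2 = 4.82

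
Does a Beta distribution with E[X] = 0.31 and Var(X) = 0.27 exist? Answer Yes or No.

No

The Beta variance bound is σ² < μ(1−μ).
Here μ(1−μ) = 0.31×0.69 = 0.2139, and 0.27 ≥ 0.2139.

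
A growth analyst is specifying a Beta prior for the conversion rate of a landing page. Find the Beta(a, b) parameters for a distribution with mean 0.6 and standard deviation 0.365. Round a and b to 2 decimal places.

σ² = 0.365² = 0.133225.
With s = a+b, Var = μ(1−μ)/(s+1), so s+1 = (0.6×0.4)/0.133225 = 1.8015 and s = 0.8015.
a = μs = 0.48, b = (1−μ)s = 0.32.

a = 0.48, b = 0.32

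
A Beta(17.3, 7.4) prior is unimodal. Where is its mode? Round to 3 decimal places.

With α,β > 1, mode = (α−1)/(α+β−2) = 16.3/22.7 = 0.718.

0.718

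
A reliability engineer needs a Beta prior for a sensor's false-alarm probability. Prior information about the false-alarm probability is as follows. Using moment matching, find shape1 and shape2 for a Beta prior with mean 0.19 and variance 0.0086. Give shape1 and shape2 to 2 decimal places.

shape1 = 3.21, shape2 = 13.69

By moment matching, shape1+shape2 = μ(1−μ)/σ² − 1 = (0.19·0.81)/0.0086 − 1 = 17.8953 − 1 = 16.8953.
Since shape1/(shape1+shape2) = μ, shape1 = 0.19·16.8953 = 3.21 and shape2 = 0.81·16.8953 = 13.69.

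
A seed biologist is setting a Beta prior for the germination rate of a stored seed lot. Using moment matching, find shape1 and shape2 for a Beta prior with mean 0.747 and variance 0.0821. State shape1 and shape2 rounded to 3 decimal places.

Write ν = shape1+shape2; then shape1 = μν and Var = μ(1−μ)/(ν+1).
ν = μ(1−μ)/Var − 1 = 0.188991/0.0821 − 1 = 1.3020.
shape1 = 0.747·1.3020 = 0.973, shape2 = 0.253·1.3020 = 0.329.

shape1 = 0.973, shape2 = 0.329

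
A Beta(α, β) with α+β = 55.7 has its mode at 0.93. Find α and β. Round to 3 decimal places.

Since the density peak of Beta(α,β) is at (α−1)/(α+β−2),
α = 1 + 0.93(55.7−2) = 50.941 and β = 55.7 − 50.941 = 4.759.

α = 50.941, β = 4.759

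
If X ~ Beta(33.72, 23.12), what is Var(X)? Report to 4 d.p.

0.0042

α+β = 56.84 and αβ = 779.6064, so Var = αβ/[(α+β)²(α+β+1)] = 779.6064/186868.639104 = 0.0042.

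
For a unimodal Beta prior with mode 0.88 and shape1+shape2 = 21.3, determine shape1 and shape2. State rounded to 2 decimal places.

shape1 = 17.98, shape2 = 3.32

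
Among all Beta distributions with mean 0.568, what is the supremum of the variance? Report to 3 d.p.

0.245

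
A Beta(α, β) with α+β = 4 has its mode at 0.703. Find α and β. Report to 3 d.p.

Mode = (α−1)/(κ−2) with κ = α+β, so α−1 = 0.703·2 = 1.406.
α = 2.406; β = κ − α = 1.594.

α = 2.406, β = 1.594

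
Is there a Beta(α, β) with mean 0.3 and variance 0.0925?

Yes

A Beta with mean μ has variance μ(1−μ)/(α+β+1) < μ(1−μ).
Here μ(1−μ) = 0.3×0.7 = 0.21, and 0.0925 < 0.21.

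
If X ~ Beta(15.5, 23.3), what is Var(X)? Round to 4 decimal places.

0.0060

μ = 15.5/38.8 = 0.399485; Var = μ(1−μ)/(α+β+1) = 0.2398966/39.8 = 0.0060.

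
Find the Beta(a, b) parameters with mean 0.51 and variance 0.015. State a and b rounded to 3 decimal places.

Let s = a+b. The Beta variance is μ(1−μ)/(s+1).
So s+1 = μ(1−μ)/σ² = (0.51×0.49)/0.015 = 0.2499/0.015 = 16.6600, giving s = 15.6600.
Then a = μs = 0.51×15.6600 = 7.987 and b = (1−μ)s = 0.49×15.6600 = 7.673.

a = 7.987, b = 7.673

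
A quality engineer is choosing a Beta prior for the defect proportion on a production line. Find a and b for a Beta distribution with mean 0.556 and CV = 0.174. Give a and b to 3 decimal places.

σ = CV·μ = 0.174×0.556 = 0.09674, so σ² = 0.009359.
s+1 = μ(1−μ)/σ² = 0.246864/0.009359 = 26.3760, so s = a+b = 25.3760.
a = μs = 14.109, b = (1−μ)s = 11.267.

a = 14.109, b = 11.267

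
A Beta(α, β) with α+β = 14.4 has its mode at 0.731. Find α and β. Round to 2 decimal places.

Mode = (α−1)/(κ−2) with κ = α+β, so α−1 = 0.731·12.4 = 9.06.
α = 10.06; β = κ − α = 4.34.

α = 10.06, β = 4.34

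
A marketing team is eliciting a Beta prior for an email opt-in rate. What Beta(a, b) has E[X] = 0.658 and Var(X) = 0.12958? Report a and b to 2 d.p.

a = 0.48, b = 0.25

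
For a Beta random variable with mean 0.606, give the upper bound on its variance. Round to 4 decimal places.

0.2388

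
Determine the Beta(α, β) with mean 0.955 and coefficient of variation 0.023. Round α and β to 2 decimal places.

α = 84.11, β = 3.96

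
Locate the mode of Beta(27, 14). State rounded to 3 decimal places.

With α,β > 1, mode = (α−1)/(α+β−2) = 26/39 = 0.667.

0.667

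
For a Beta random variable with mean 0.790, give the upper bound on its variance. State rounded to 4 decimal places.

0.1659

For fixed mean μ the Beta variance is μ(1−μ)/(α+β+1), increasing as α+β decreases.
Its least upper bound (not attained) is μ(1−μ) = 0.790·0.210 = 0.1659.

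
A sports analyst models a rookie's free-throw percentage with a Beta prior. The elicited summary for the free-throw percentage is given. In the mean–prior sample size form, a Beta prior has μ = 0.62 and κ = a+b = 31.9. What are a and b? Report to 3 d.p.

a = 19.778, b = 12.122

Split κ in proportion μ : (1−μ): a = 0.62·31.9 = 19.778, b = 31.9 − 19.778 = 12.122.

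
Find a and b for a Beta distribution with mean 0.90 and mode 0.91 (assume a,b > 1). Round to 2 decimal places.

a = 73.80, b = 8.20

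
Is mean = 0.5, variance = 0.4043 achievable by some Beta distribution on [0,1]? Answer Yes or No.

For any Beta, Var(X) < E[X]·(1−E[X]).
Here μ(1−μ) = 0.5×0.5 = 0.25, and 0.4043 ≥ 0.25.

No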